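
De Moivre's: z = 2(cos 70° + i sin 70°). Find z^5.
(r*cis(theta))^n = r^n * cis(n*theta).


r^5 = 2^5 = 32
n*theta = 5*70° = 350° = 350° (mod 360)
a = 32*cos(350°) = 31.5138
b = 32*sin(350°) = -5.5567

32 cis(350°) = 31.5138 - 5.5567i


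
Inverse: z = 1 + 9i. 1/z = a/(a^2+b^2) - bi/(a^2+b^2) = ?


|z|^2 = 1+81 = 82
1/z = (1 - 9i)/82

1/z = 0.0122 - 0.1098i


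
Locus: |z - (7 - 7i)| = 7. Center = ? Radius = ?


|z - z0| = r is a circle with center z0 and radius r.
Center = (7, -7), radius = 7

Circle with center (7, -7) and radius 7


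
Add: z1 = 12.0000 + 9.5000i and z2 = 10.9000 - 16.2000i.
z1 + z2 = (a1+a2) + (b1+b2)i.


Real: 12 + 10.9 = 22.9
Imag: 9.5 - 16.2 = -6.7

22.9000 - 6.7000i


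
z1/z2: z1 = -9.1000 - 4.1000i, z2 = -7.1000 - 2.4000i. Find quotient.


Conjugate of z2 = -7.1000 + 2.4000i
Numerator: (-9.1000 - 4.1000i)(-7.1000 + 2.4000i) = 74.4500 + 7.2700i
Denominator: (-7.1)^2 + (-2.4)^2 = 56.17
Result = (74.4500 + 7.2700i)/56.17

1.3254 + 0.1294i


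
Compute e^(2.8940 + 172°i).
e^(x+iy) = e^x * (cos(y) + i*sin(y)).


e^2.8940 = 18.0654
cos(172°) = -0.99027
sin(172°) = 0.13917
Real = 18.0654*(-0.99027) = -17.8896
Imag = 18.0654*0.13917 = 2.5142

-17.8896 + 2.5142i


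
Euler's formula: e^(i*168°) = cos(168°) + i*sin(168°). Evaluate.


cos(168°) = -0.9781
sin(168°) = 0.2079

e^(i*168°) = -0.9781 + 0.2079i


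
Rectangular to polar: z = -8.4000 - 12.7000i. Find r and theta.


r = sqrt(70.56+161.29) = sqrt(231.85) = 15.2266
theta = atan2(-12.7, -8.4) = -123.4813 degrees

r = 15.2266, theta = -123.4813 degrees


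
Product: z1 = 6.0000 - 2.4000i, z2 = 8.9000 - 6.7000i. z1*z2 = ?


Real = 6*8.9 - (-2.4)*(-6.7) = 53.4 - 16.08 = 37.32
Imag = 6*(-6.7) + 8.9*(-2.4) = -40.2 - (21.36) = -61.56

37.3200 - 61.5600i


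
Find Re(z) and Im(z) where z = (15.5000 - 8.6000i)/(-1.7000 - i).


Multiply by conjugate: (15.5000 - 8.6000i)(-1.7000 + i) / ((-1.7)^2 + (-1)^2)
Numerator real = 15.5*(-1.7) - (8.6)*(-1) = -17.75
Numerator imag = -8.6*(-1.7) - 15.5*(-1) = 30.12
Denominator = 3.89
Re(z) = -17.75/3.89 = -4.5630
Im(z) = 30.12/3.89 = 7.7429

Re(z) = -4.5630, Im(z) = 7.7429


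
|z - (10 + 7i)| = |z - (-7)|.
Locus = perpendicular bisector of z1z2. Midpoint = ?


Equal distances means the locus is the perpendicular bisector of z1 and z2.
Midpoint = ((10+(-7))/2, (7+0)/2) = (1.5000, 3.5000)

Perpendicular bisector through (1.5000, 3.5000)


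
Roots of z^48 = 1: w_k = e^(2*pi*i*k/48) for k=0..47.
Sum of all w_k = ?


The sum of all 48th roots of unity is 0.
Geometric series: (1 - w^48)/(1 - w) = (1-1)/(1-w) = 0 since w^48 = 1, w ≠ 1.
Alternatively: coefficient of z^47 in z^48 - 1 is 0.

0


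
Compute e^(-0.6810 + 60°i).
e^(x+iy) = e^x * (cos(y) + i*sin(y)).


e^-0.6810 = 0.5061
cos(60°) = 0.5
sin(60°) = 0.866
Real = 0.5061*0.5 = 0.2531
Imag = 0.5061*0.866 = 0.4383

0.2531 + 0.4383i


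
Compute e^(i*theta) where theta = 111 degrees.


cos(111°) = -0.3584
sin(111°) = 0.9336

e^(i*111°) = -0.3584 + 0.9336i


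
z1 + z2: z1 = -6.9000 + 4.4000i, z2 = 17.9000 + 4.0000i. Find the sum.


Real: -6.9 + 17.9 = 11
Imag: 4.4 + 4 = 8.4

11.0000 + 8.4000i


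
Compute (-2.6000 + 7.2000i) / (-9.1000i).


Conjugate of z2 = 9.1000i
Numerator: (-2.6000 + 7.2000i)(9.1000i) = -65.5200 - 23.6600i
Denominator: 0^2 + (-9.1)^2 = 82.81
Result = (-65.5200 - 23.6600i)/82.81

-0.7912 - 0.2857i


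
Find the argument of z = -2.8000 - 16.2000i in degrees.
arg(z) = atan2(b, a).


Re = -2.8, Im = -16.2
arg = atan2(-16.2, -2.8) = -99.8061 degrees

arg(z) = -99.8061 degrees


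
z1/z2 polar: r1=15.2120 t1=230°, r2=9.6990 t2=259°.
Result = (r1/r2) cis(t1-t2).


r = 15.2120 / 9.6990 = 1.5684
theta = 230° - 259° = -29° = 331° (mod 360)

1.5684 cis(331°)


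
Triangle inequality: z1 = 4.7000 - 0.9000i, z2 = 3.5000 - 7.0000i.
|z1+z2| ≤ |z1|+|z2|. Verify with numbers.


|z1| = sqrt(4.7^2 + (-0.9)^2) = sqrt(22.9) = 4.7854
|z2| = sqrt(3.5^2 + (-7)^2) = sqrt(61.25) = 7.8262
z1+z2 = 8.2000 - 7.9000i
|z1+z2| = sqrt(129.65) = 11.3864
|z1|+|z2| = 4.7854 + 7.8262 = 12.6116

|z1+z2| = 11.3864 ≤ |z1|+|z2| = 12.6116 (verified)


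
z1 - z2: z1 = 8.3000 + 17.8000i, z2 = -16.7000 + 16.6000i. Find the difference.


Real: 8.3 + 16.7 = 25
Imag: 17.8 - 16.6 = 1.2

25.0000 + 1.2000i


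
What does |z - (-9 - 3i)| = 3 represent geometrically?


|z - z0| = r is a circle with center z0 and radius r.
Center = (-9, -3), radius = 3

Circle with center (-9, -3) and radius 3


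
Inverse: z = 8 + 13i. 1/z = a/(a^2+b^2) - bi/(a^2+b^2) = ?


|z|^2 = 64+169 = 233
1/z = (8 - 13i)/233

1/z = 0.0343 - 0.0558i


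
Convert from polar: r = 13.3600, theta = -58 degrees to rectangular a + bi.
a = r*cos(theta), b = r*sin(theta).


a = 13.3600*cos(-58°) = 13.3600*0.52992 = 7.0797
b = 13.3600*sin(-58°) = 13.3600*(-0.84805) = -11.3299

7.0797 - 11.3299i


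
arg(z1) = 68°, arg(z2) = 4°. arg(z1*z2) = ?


arg(z1*z2) = 68° + 4° = 72°
Normalized to (-180°, 180°]: 72°

72°


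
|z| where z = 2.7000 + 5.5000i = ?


|z| = sqrt(2.7^2 + 5.5^2) = sqrt(7.29 + 30.25) = sqrt(37.54) = 6.1270

|z| = 6.1270


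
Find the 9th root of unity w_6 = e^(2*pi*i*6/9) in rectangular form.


Angle = 360*6/9 = 240°
a = cos(240°) = -0.5000
b = sin(240°) = -0.8660

-0.5000 - 0.8660i


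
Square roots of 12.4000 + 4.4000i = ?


|z| = sqrt(153.76+19.36) = 13.1575
sqrt((|z|+a)/2) = sqrt((13.1575+12.4)/2) = sqrt(12.7788) = 3.5747
sqrt((|z|-a)/2) = sqrt((13.1575-12.4)/2) = sqrt(0.3788) = 0.6154

±(3.5747 + 0.6154i) i.e. 3.5747 + 0.6154i and -3.5747 - 0.6154i


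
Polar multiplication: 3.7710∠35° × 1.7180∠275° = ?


r = 3.7710 * 1.7180 = 6.4786
theta = 35° + 275° = 310° = 310° (mod 360)

6.4786 cis(310°)


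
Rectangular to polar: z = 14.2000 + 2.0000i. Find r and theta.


r = sqrt(201.64+4) = sqrt(205.64) = 14.3402
theta = atan2(2, 14.2) = 8.0171 degrees

r = 14.3402, theta = 8.0171 degrees


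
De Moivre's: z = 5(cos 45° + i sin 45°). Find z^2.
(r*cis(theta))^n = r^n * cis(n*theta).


r^2 = 5^2 = 25
n*theta = 2*45° = 90° = 90° (mod 360)
a = 25*cos(90°) = 0
b = 25*sin(90°) = 25.0000

25 cis(90°) = 0 + 25.0000i


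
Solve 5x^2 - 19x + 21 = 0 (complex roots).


disc = (-19)^2 - 4*5*21 = 361 - 420 = -59
sqrt(|disc|) = sqrt(59) = 7.6811
Real part = 19/(2*5) = 1.9000
Imag part = 7.6811/(2*5) = 0.7681

1.9000 ± 0.7681i


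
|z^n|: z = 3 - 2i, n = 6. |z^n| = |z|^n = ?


|z| = sqrt(9+4) = sqrt(13) = 3.6056
|z^6| = |z|^6 = (sqrt(13))^6 = 13^3 = 2197

|z^6| = 2197


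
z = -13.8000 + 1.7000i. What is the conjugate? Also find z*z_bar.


z_bar = -13.8000 - 1.7000i
z*z_bar = (-13.8)^2 + 1.7^2 = 190.44 + 2.89 = 193.33

z_bar = -13.8000 - 1.7000i, z*z_bar = 193.33


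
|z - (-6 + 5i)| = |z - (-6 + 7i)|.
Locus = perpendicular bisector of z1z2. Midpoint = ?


Equal distances means the locus is the perpendicular bisector of z1 and z2.
Midpoint = ((-6+(-6))/2, (5+7)/2) = (-6.0000, 6.0000)

Perpendicular bisector through (-6.0000, 6.0000)


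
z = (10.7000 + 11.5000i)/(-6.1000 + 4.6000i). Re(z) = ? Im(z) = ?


Multiply by conjugate: (10.7000 + 11.5000i)(-6.1000 - 4.6000i) / ((-6.1)^2 + 4.6^2)
Numerator real = 10.7*(-6.1) + 11.5*4.6 = -12.37
Numerator imag = 11.5*(-6.1) - 10.7*4.6 = -119.37
Denominator = 58.37
Re(z) = -12.37/58.37 = -0.2119
Im(z) = -119.37/58.37 = -2.0451

Re(z) = -0.2119, Im(z) = -2.0451


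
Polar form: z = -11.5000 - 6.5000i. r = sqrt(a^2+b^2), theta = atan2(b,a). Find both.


r = sqrt(132.25+42.25) = sqrt(174.5) = 13.2098
theta = atan2(-6.5, -11.5) = -150.5241 degrees

r = 13.2098, theta = -150.5241 degrees


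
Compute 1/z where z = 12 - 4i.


|z|^2 = 144+16 = 160
1/z = (12 + 4i)/160

1/z = 0.0750 + 0.0250i


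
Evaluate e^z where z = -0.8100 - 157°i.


e^-0.8100 = 0.4449
cos(-157°) = -0.9205
sin(-157°) = -0.3907
Real = 0.4449*(-0.9205) = -0.4095
Imag = 0.4449*(-0.3907) = -0.1738

-0.4095 - 0.1738i


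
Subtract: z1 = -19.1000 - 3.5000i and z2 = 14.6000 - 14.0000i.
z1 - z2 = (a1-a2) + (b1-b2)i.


Real: -19.1 - 14.6 = -33.7
Imag: -3.5 + 14 = 10.5

-33.7000 + 10.5000i


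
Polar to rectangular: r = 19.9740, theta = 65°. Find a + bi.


a = 19.9740*cos(65°) = 19.9740*0.42262 = 8.4414
b = 19.9740*sin(65°) = 19.9740*0.90631 = 18.1026

8.4414 + 18.1026i


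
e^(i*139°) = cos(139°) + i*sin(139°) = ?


cos(139°) = -0.7547
sin(139°) = 0.6561

e^(i*139°) = -0.7547 + 0.6561i


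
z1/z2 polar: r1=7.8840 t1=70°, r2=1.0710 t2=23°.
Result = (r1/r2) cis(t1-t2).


r = 7.8840 / 1.0710 = 7.3613
theta = 70° - 23° = 47° = 47° (mod 360)

7.3613 cis(47°)


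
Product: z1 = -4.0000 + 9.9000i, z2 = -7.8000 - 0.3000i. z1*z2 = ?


Real = -4*(-7.8) - 9.9*(-0.3) = 31.2 - (-2.97) = 34.17
Imag = -4*(-0.3) - (7.8)*9.9 = 1.2 - (77.22) = -76.02

34.1700 - 76.0200i


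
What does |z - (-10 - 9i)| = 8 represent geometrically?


|z - z0| = r is a circle with center z0 and radius r.
Center = (-10, -9), radius = 8

Circle with center (-10, -9) and radius 8


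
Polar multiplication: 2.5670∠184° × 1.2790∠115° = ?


r = 2.5670 * 1.2790 = 3.2832
theta = 184° + 115° = 299° = 299° (mod 360)

3.2832 cis(299°)


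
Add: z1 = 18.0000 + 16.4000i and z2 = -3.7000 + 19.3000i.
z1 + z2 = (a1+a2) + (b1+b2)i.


Real: 18 - 3.7 = 14.3
Imag: 16.4 + 19.3 = 35.7

14.3000 + 35.7000i


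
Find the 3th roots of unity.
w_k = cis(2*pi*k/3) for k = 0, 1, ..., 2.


The 3th roots of unity are cis(360k/3°) for k=0..2
Angle step = 360/3 = 120°
Primitive root: cis(120°)
Primitive root = -0.5000 + 0.8660i

3 roots at angles: 0°, 120°, 240°


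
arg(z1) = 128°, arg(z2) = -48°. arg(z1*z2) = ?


arg(z1*z2) = 128° - 48° = 80°
Normalized to (-180°, 180°]: 80°

80°


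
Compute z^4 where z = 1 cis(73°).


r^4 = 1^4 = 1
n*theta = 4*73° = 292° = 292° (mod 360)
a = 1*cos(292°) = 0.3746
b = 1*sin(292°) = -0.9272

1 cis(292°) = 0.3746 - 0.9272i


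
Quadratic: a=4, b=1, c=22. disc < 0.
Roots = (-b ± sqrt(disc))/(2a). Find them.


disc = 1^2 - 4*4*22 = 1 - 352 = -351
sqrt(|disc|) = sqrt(351) = 18.7350
Real part = -1/(2*4) = -0.1250
Imag part = 18.7350/(2*4) = 2.3419

-0.1250 ± 2.3419i


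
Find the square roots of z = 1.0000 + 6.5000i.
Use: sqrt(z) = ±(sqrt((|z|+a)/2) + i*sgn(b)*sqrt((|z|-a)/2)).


|z| = sqrt(1+42.25) = 6.5765
sqrt((|z|+a)/2) = sqrt((6.5765+1)/2) = sqrt(3.7882) = 1.9463
sqrt((|z|-a)/2) = sqrt((6.5765-1)/2) = sqrt(2.7882) = 1.6698

±(1.9463 + 1.6698i) i.e. 1.9463 + 1.6698i and -1.9463 - 1.6698i


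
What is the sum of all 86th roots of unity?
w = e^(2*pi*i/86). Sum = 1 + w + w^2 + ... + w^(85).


The sum of all 86th roots of unity is 0.
Geometric series: (1 - w^86)/(1 - w) = (1-1)/(1-w) = 0 since w^86 = 1, w ≠ 1.
Alternatively: coefficient of z^85 in z^86 - 1 is 0.

0


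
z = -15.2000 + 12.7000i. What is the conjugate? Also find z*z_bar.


z_bar = -15.2000 - 12.7000i
z*z_bar = (-15.2)^2 + 12.7^2 = 231.04 + 161.29 = 392.33

z_bar = -15.2000 - 12.7000i, z*z_bar = 392.33


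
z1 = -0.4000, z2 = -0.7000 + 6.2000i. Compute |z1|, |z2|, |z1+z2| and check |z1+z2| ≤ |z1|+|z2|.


|z1| = sqrt((-0.4)^2 + 0^2) = sqrt(0.16) = 0.4000
|z2| = sqrt((-0.7)^2 + 6.2^2) = sqrt(38.93) = 6.2394
z1+z2 = -1.1000 + 6.2000i
|z1+z2| = sqrt(39.65) = 6.2968
|z1|+|z2| = 0.4000 + 6.2394 = 6.6394

|z1+z2| = 6.2968 ≤ |z1|+|z2| = 6.6394 (verified)


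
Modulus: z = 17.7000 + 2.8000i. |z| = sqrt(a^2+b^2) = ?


|z| = sqrt(17.7^2 + 2.8^2) = sqrt(313.29 + 7.84) = sqrt(321.13) = 17.9201

|z| = 17.9201


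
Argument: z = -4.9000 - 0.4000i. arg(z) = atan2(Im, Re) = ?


Re = -4.9, Im = -0.4
arg = atan2(-0.4, -4.9) = -175.3331 degrees

arg(z) = -175.3331 degrees


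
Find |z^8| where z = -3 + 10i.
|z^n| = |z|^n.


|z| = sqrt(9+100) = sqrt(109) = 10.4403
|z^8| = |z|^8 = (sqrt(109))^8 = 109^4 = 141158161

|z^8| = 141158161


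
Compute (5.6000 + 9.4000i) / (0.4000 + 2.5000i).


Conjugate of z2 = 0.4000 - 2.5000i
Numerator: (5.6000 + 9.4000i)(0.4000 - 2.5000i) = 25.7400 - 10.2400i
Denominator: 0.4^2 + 2.5^2 = 6.41
Result = (25.7400 - 10.2400i)/6.41

4.0156 - 1.5975i


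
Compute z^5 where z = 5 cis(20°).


r^5 = 5^5 = 3125
n*theta = 5*20° = 100° = 100° (mod 360)
a = 3125*cos(100°) = -542.6506
b = 3125*sin(100°) = 3077.5242

3125 cis(100°) = -542.6506 + 3077.5242i


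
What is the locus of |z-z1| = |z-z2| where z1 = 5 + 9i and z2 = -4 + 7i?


Equal distances means the locus is the perpendicular bisector of z1 and z2.
Midpoint = ((5+(-4))/2, (9+7)/2) = (0.5000, 8.0000)

Perpendicular bisector through (0.5000, 8.0000)


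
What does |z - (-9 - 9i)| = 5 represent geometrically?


|z - z0| = r is a circle with center z0 and radius r.
Center = (-9, -9), radius = 5

Circle with center (-9, -9) and radius 5


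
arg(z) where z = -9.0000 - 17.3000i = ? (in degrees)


Re = -9, Im = -17.3
arg = atan2(-17.3, -9) = -117.4849 degrees

arg(z) = -117.4849 degrees


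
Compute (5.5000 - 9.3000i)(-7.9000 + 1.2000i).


Real = 5.5*(-7.9) - (-9.3)*1.2 = -43.45 - (-11.16) = -32.29
Imag = 5.5*1.2 - (7.9)*(-9.3) = 6.6 + 73.47 = 80.07

-32.2900 + 80.0700i


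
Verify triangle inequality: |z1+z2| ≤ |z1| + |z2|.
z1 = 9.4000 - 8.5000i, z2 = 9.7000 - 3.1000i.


|z1| = sqrt(9.4^2 + (-8.5)^2) = sqrt(160.61) = 12.6732
|z2| = sqrt(9.7^2 + (-3.1)^2) = sqrt(103.7) = 10.1833
z1+z2 = 19.1000 - 11.6000i
|z1+z2| = sqrt(499.37) = 22.3466
|z1|+|z2| = 12.6732 + 10.1833 = 22.8565

|z1+z2| = 22.3466 ≤ |z1|+|z2| = 22.8565 (verified)


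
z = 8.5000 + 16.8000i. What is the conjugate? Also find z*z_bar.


z_bar = 8.5000 - 16.8000i
z*z_bar = 8.5^2 + 16.8^2 = 72.25 + 282.24 = 354.49

z_bar = 8.5000 - 16.8000i, z*z_bar = 354.49


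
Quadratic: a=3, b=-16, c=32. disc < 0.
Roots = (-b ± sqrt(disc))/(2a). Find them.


disc = (-16)^2 - 4*3*32 = 256 - 384 = -128
sqrt(|disc|) = sqrt(128) = 11.3137
Real part = 16/(2*3) = 2.6667
Imag part = 11.3137/(2*3) = 1.8856

2.6667 ± 1.8856i


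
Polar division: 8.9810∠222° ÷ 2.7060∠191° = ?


r = 8.9810 / 2.7060 = 3.3189
theta = 222° - 191° = 31° = 31° (mod 360)

3.3189 cis(31°)


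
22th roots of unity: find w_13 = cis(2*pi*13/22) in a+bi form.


Angle = 360*13/22 = 212.7273°
a = cos(212.7273°) = -0.8413
b = sin(212.7273°) = -0.5406

-0.8413 - 0.5406i


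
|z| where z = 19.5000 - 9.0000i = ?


|z| = sqrt(19.5^2 + (-9)^2) = sqrt(380.25 + 81) = sqrt(461.25) = 21.4767

|z| = 21.4767


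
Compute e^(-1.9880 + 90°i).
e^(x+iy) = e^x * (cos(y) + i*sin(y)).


e^-1.9880 = 0.1370
cos(90°) = 0
sin(90°) = 1
Real = 0.1370*0 = 0
Imag = 0.1370*1 = 0.1370

0 + 0.1370i


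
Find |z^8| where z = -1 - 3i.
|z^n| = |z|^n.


|z| = sqrt(1+9) = sqrt(10) = 3.1623
|z^8| = |z|^8 = (sqrt(10))^8 = 10^4 = 10000

|z^8| = 10000


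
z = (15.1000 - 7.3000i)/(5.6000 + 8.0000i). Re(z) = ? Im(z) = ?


Multiply by conjugate: (15.1000 - 7.3000i)(5.6000 - 8.0000i) / (5.6^2 + 8^2)
Numerator real = 15.1*5.6 - (7.3)*8 = 26.16
Numerator imag = -7.3*5.6 - 15.1*8 = -161.68
Denominator = 95.36
Re(z) = 26.16/95.36 = 0.2743
Im(z) = -161.68/95.36 = -1.6955

Re(z) = 0.2743, Im(z) = -1.6955


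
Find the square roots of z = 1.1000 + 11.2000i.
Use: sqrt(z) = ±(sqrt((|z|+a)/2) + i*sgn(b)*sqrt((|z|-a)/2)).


|z| = sqrt(1.21+125.44) = 11.2539
sqrt((|z|+a)/2) = sqrt((11.2539+1.1)/2) = sqrt(6.1769) = 2.4853
sqrt((|z|-a)/2) = sqrt((11.2539-1.1)/2) = sqrt(5.0769) = 2.2532

±(2.4853 + 2.2532i) i.e. 2.4853 + 2.2532i and -2.4853 - 2.2532i


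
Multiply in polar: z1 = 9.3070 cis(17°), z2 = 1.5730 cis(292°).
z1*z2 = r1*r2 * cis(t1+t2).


r = 9.3070 * 1.5730 = 14.6399
theta = 17° + 292° = 309° = 309° (mod 360)

14.6399 cis(309°)


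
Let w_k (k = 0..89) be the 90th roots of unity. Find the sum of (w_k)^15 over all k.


The roots are w_k = w^k with w = e^(2*pi*i/90), and (w^k)^15 = (w^15)^k.
So S = 1 + u + u^2 + ... + u^(89) with u = w^15.
15 = 0*90 + 15, so 15 is not a multiple of 90: u = w^15 ≠ 1 (w is a primitive 90th root), while u^90 = (w^90)^15 = 1.
Geometric series: S = (1 - u^90)/(1 - u) = (1 - 1)/(1 - u) = 0

S = 0


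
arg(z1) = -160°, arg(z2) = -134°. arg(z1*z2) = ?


arg(z1*z2) = -160° - 134° = -294°
Normalized to (-180°, 180°]: 66°

66°


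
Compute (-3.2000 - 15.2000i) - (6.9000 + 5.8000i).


Real: -3.2 - 6.9 = -10.1
Imag: -15.2 - 5.8 = -21

-10.1000 - 21.0000i


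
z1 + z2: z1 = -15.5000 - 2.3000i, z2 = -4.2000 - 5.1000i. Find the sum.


Real: -15.5 - 4.2 = -19.7
Imag: -2.3 - 5.1 = -7.4

-19.7000 - 7.4000i


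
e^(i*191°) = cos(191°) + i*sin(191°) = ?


cos(191°) = -0.9816
sin(191°) = -0.1908

e^(i*191°) = -0.9816 - 0.1908i


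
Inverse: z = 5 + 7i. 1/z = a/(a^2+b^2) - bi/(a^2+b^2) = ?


|z|^2 = 25+49 = 74
1/z = (5 - 7i)/74

1/z = 0.0676 - 0.0946i


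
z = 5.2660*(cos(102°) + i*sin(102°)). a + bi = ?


a = 5.2660*cos(102°) = 5.2660*(-0.20791) = -1.0949
b = 5.2660*sin(102°) = 5.2660*0.97815 = 5.1509

-1.0949 + 5.1509i


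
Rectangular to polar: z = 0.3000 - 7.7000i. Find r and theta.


r = sqrt(0.09+59.29) = sqrt(59.38) = 7.7058
theta = atan2(-7.7, 0.3) = -87.7688 degrees

r = 7.7058, theta = -87.7688 degrees


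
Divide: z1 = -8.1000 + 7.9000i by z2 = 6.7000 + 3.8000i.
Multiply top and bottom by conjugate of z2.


Conjugate of z2 = 6.7000 - 3.8000i
Numerator: (-8.1000 + 7.9000i)(6.7000 - 3.8000i) = -24.2500 + 83.7100i
Denominator: 6.7^2 + 3.8^2 = 59.33
Result = (-24.2500 + 83.7100i)/59.33

-0.4087 + 1.4109i


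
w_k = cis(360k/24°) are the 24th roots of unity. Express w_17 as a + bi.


Angle = 360*17/24 = 255°
a = cos(255°) = -0.2588
b = sin(255°) = -0.9659

-0.2588 - 0.9659i


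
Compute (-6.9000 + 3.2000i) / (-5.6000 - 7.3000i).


Conjugate of z2 = -5.6000 + 7.3000i
Numerator: (-6.9000 + 3.2000i)(-5.6000 + 7.3000i) = 15.2800 - 68.2900i
Denominator: (-5.6)^2 + (-7.3)^2 = 84.65
Result = (15.2800 - 68.2900i)/84.65

0.1805 - 0.8067i


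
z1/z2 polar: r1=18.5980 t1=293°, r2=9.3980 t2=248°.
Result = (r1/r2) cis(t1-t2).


r = 18.5980 / 9.3980 = 1.9789
theta = 293° - 248° = 45° = 45° (mod 360)

1.9789 cis(45°)


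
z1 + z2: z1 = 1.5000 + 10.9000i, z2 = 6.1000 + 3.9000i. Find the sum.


Real: 1.5 + 6.1 = 7.6
Imag: 10.9 + 3.9 = 14.8

7.6000 + 14.8000i


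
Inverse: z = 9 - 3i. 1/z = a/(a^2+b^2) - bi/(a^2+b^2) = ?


|z|^2 = 81+9 = 90
1/z = (9 + 3i)/90

1/z = 0.1000 + 0.0333i


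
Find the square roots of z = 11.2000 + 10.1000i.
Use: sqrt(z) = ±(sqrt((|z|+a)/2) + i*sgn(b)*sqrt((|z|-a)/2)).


|z| = sqrt(125.44+102.01) = 15.0814
sqrt((|z|+a)/2) = sqrt((15.0814+11.2)/2) = sqrt(13.1407) = 3.6250
sqrt((|z|-a)/2) = sqrt((15.0814-11.2)/2) = sqrt(1.9407) = 1.3931

±(3.6250 + 1.3931i) i.e. 3.6250 + 1.3931i and -3.6250 - 1.3931i


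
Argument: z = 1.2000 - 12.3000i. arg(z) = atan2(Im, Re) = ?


Re = 1.2, Im = -12.3
arg = atan2(-12.3, 1.2) = -84.4278 degrees

arg(z) = -84.4278 degrees


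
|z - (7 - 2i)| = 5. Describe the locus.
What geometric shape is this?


|z - z0| = r is a circle with center z0 and radius r.
Center = (7, -2), radius = 5

Circle with center (7, -2) and radius 5


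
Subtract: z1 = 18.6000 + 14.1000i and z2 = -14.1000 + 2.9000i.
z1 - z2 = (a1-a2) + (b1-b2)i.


Real: 18.6 + 14.1 = 32.7
Imag: 14.1 - 2.9 = 11.2

32.7000 + 11.2000i


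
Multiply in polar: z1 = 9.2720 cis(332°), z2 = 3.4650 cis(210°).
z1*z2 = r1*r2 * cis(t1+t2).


r = 9.2720 * 3.4650 = 32.1275
theta = 332° + 210° = 542° = 182° (mod 360)

32.1275 cis(182°)


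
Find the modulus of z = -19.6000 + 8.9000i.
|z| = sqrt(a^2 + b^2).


|z| = sqrt((-19.6)^2 + 8.9^2) = sqrt(384.16 + 79.21) = sqrt(463.37) = 21.5260

|z| = 21.5260


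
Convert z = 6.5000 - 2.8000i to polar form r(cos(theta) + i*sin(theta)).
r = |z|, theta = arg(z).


r = sqrt(42.25+7.84) = sqrt(50.09) = 7.0774
theta = atan2(-2.8, 6.5) = -23.3049 degrees

r = 7.0774, theta = -23.3049 degrees


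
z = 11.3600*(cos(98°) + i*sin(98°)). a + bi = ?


a = 11.3600*cos(98°) = 11.3600*(-0.13917) = -1.5810
b = 11.3600*sin(98°) = 11.3600*0.990268 = 11.2494

-1.5810 + 11.2494i


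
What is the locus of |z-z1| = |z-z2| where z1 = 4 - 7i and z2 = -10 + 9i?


Equal distances means the locus is the perpendicular bisector of z1 and z2.
Midpoint = ((4+(-10))/2, (-7+9)/2) = (-3.0000, 1.0000)

Perpendicular bisector through (-3.0000, 1.0000)


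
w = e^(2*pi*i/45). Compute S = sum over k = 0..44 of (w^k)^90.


The roots are w_k = w^k with w = e^(2*pi*i/45), and (w^k)^90 = (w^90)^k.
So S = 1 + u + u^2 + ... + u^(44) with u = w^90.
90 = 2*45 + 0, so 90 is a multiple of 45 and u = (w^45)^2 = 1.
Every one of the 45 terms equals 1: S = 45

S = 45


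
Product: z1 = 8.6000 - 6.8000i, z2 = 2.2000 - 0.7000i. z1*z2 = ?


Real = 8.6*2.2 - (-6.8)*(-0.7) = 18.92 - 4.76 = 14.16
Imag = 8.6*(-0.7) + 2.2*(-6.8) = -6.02 - (14.96) = -20.98

14.1600 - 20.9800i


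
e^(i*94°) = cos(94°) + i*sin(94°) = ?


cos(94°) = -0.0698
sin(94°) = 0.9976

e^(i*94°) = -0.0698 + 0.9976i


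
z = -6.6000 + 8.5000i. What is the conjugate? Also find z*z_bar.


z_bar = -6.6000 - 8.5000i
z*z_bar = (-6.6)^2 + 8.5^2 = 43.56 + 72.25 = 115.81

z_bar = -6.6000 - 8.5000i, z*z_bar = 115.81


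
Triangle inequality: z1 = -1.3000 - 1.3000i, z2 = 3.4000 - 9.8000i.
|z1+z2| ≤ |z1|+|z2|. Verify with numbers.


|z1| = sqrt((-1.3)^2 + (-1.3)^2) = sqrt(3.38) = 1.8385
|z2| = sqrt(3.4^2 + (-9.8)^2) = sqrt(107.6) = 10.3730
z1+z2 = 2.1000 - 11.1000i
|z1+z2| = sqrt(127.62) = 11.2969
|z1|+|z2| = 1.8385 + 10.3730 = 12.2115

|z1+z2| = 11.2969 ≤ |z1|+|z2| = 12.2115 (verified)


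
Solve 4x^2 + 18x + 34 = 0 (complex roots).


disc = 18^2 - 4*4*34 = 324 - 544 = -220
sqrt(|disc|) = sqrt(220) = 14.8324
Real part = -18/(2*4) = -2.2500
Imag part = 14.8324/(2*4) = 1.8540

-2.2500 ± 1.8540i


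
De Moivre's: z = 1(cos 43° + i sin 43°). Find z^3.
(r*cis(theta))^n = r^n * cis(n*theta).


r^3 = 1^3 = 1
n*theta = 3*43° = 129° = 129° (mod 360)
a = 1*cos(129°) = -0.6293
b = 1*sin(129°) = 0.7771

1 cis(129°) = -0.6293 + 0.7771i


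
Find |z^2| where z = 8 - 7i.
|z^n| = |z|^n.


|z| = sqrt(64+49) = sqrt(113) = 10.6301
|z^2| = |z|^2 = (sqrt(113))^2 = 113

|z^2| = 113


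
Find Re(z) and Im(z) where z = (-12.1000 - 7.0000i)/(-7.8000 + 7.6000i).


Multiply by conjugate: (-12.1000 - 7.0000i)(-7.8000 - 7.6000i) / ((-7.8)^2 + 7.6^2)
Numerator real = -12.1*(-7.8) - (7)*7.6 = 41.18
Numerator imag = -7*(-7.8) - (-12.1)*7.6 = 146.56
Denominator = 118.6
Re(z) = 41.18/118.6 = 0.3472
Im(z) = 146.56/118.6 = 1.2358

Re(z) = 0.3472, Im(z) = 1.2358


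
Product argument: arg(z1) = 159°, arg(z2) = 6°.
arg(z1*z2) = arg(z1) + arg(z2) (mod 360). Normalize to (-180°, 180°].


arg(z1*z2) = 159° + 6° = 165°
Normalized to (-180°, 180°]: 165°

165°


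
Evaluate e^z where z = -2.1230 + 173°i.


e^-2.1230 = 0.1197
cos(173°) = -0.9925
sin(173°) = 0.1219
Real = 0.1197*(-0.9925) = -0.1188
Imag = 0.1197*0.1219 = 0.0146

-0.1188 + 0.0146i


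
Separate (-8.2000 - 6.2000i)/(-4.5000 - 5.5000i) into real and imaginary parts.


Multiply by conjugate: (-8.2000 - 6.2000i)(-4.5000 + 5.5000i) / ((-4.5)^2 + (-5.5)^2)
Numerator real = -8.2*(-4.5) - (6.2)*(-5.5) = 71
Numerator imag = -6.2*(-4.5) - (-8.2)*(-5.5) = -17.2
Denominator = 50.5
Re(z) = 71/50.5 = 1.4059
Im(z) = -17.2/50.5 = -0.3406

Re(z) = 1.4059, Im(z) = -0.3406


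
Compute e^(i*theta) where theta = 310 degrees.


cos(310°) = 0.6428
sin(310°) = -0.7660

e^(i*310°) = 0.6428 - 0.7660i


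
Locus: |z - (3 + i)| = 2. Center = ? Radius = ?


|z - z0| = r is a circle with center z0 and radius r.
Center = (3, 1), radius = 2

Circle with center (3, 1) and radius 2


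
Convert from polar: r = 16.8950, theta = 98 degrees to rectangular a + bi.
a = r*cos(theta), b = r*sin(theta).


a = 16.8950*cos(98°) = 16.8950*(-0.13917) = -2.3513
b = 16.8950*sin(98°) = 16.8950*0.99027 = 16.7306

-2.3513 + 16.7306i


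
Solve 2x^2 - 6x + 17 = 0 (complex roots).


disc = (-6)^2 - 4*2*17 = 36 - 136 = -100
sqrt(|disc|) = sqrt(100) = 10.0000
Real part = 6/(2*2) = 1.5000
Imag part = 10.0000/(2*2) = 2.5000

1.5000 ± 2.5000i


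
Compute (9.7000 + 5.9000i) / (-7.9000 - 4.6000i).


Conjugate of z2 = -7.9000 + 4.6000i
Numerator: (9.7000 + 5.9000i)(-7.9000 + 4.6000i) = -103.7700 - 1.9900i
Denominator: (-7.9)^2 + (-4.6)^2 = 83.57
Result = (-103.7700 - 1.9900i)/83.57

-1.2417 - 0.0238i


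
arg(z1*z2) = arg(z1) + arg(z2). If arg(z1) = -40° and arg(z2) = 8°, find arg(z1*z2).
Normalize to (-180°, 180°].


arg(z1*z2) = -40° + 8° = -32°
Normalized to (-180°, 180°]: -32°

-32°


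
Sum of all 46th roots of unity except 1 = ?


With w = e^(2*pi*i/46), all 46 of the 46th roots of unity w^0 = 1, w, ..., w^(45) sum to 0: 1 + w + ... + w^(45) = (1 - w^46)/(1 - w) = 0 since w^46 = 1, w ≠ 1.
Removing the root 1: w + w^2 + ... + w^(45) = 0 - 1 = -1

Sum = -1


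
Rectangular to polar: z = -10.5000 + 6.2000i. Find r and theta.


r = sqrt(110.25+38.44) = sqrt(148.69) = 12.1939
theta = atan2(6.2, -10.5) = 149.4392 degrees

r = 12.1939, theta = 149.4392 degrees


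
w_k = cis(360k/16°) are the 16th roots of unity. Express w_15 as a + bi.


Angle = 360*15/16 = 337.5°
a = cos(337.5°) = 0.9239
b = sin(337.5°) = -0.3827

0.9239 - 0.3827i


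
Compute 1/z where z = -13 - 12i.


|z|^2 = 169+144 = 313
1/z = (-13 + 12i)/313

1/z = -0.0415 + 0.0383i


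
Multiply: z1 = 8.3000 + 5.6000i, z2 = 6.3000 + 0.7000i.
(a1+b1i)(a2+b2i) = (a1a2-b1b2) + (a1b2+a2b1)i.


Real = 8.3*6.3 - 5.6*0.7 = 52.29 - 3.92 = 48.37
Imag = 8.3*0.7 + 6.3*5.6 = 5.81 + 35.28 = 41.09

48.3700 + 41.0900i


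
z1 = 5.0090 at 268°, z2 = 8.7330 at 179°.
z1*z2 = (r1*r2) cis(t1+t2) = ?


r = 5.0090 * 8.7330 = 43.7436
theta = 268° + 179° = 447° = 87° (mod 360)

43.7436 cis(87°)


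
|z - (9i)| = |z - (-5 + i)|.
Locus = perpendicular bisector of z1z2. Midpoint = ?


Equal distances means the locus is the perpendicular bisector of z1 and z2.
Midpoint = ((0+(-5))/2, (9+1)/2) = (-2.5000, 5.0000)

Perpendicular bisector through (-2.5000, 5.0000)


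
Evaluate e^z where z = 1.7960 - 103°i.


e^1.7960 = 6.0255
cos(-103°) = -0.22495
sin(-103°) = -0.97437
Real = 6.0255*(-0.22495) = -1.3554
Imag = 6.0255*(-0.97437) = -5.8711

-1.3554 - 5.8711i


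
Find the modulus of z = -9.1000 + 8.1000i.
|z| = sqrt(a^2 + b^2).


|z| = sqrt((-9.1)^2 + 8.1^2) = sqrt(82.81 + 65.61) = sqrt(148.42) = 12.1828

|z| = 12.1828


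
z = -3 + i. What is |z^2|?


|z| = sqrt(9+1) = sqrt(10) = 3.1623
|z^2| = |z|^2 = (sqrt(10))^2 = 10

|z^2| = 10


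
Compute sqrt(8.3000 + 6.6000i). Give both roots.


|z| = sqrt(68.89+43.56) = 10.6042
sqrt((|z|+a)/2) = sqrt((10.6042+8.3)/2) = sqrt(9.4521) = 3.0744
sqrt((|z|-a)/2) = sqrt((10.6042-8.3)/2) = sqrt(1.1521) = 1.0734

±(3.0744 + 1.0734i) i.e. 3.0744 + 1.0734i and -3.0744 - 1.0734i


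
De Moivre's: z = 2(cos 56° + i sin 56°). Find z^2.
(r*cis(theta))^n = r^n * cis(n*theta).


r^2 = 2^2 = 4
n*theta = 2*56° = 112° = 112° (mod 360)
a = 4*cos(112°) = -1.4984
b = 4*sin(112°) = 3.7087

4 cis(112°) = -1.4984 + 3.7087i


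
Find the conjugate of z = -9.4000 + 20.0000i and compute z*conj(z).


z_bar = -9.4000 - 20.0000i
z*z_bar = (-9.4)^2 + 20^2 = 88.36 + 400 = 488.36

z_bar = -9.4000 - 20.0000i, z*z_bar = 488.36


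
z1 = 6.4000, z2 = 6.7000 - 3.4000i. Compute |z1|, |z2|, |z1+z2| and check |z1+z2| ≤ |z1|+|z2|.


|z1| = sqrt(6.4^2 + 0^2) = sqrt(40.96) = 6.4000
|z2| = sqrt(6.7^2 + (-3.4)^2) = sqrt(56.45) = 7.5133
z1+z2 = 13.1000 - 3.4000i
|z1+z2| = sqrt(183.17) = 13.5340
|z1|+|z2| = 6.4000 + 7.5133 = 13.9133

|z1+z2| = 13.5340 ≤ |z1|+|z2| = 13.9133 (verified)


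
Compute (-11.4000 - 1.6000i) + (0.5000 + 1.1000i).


Real: -11.4 + 0.5 = -10.9
Imag: -1.6 + 1.1 = -0.5

-10.9000 - 0.5000i


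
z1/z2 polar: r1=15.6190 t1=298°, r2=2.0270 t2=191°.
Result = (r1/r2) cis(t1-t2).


r = 15.6190 / 2.0270 = 7.7055
theta = 298° - 191° = 107° = 107° (mod 360)

7.7055 cis(107°)


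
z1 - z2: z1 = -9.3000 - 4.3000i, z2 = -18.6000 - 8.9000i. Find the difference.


Real: -9.3 + 18.6 = 9.3
Imag: -4.3 + 8.9 = 4.6

9.3000 + 4.6000i


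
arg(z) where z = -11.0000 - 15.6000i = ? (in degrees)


Re = -11, Im = -15.6
arg = atan2(-15.6, -11) = -125.1887 degrees

arg(z) = -125.1887 degrees


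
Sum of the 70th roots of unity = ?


The sum of all 70th roots of unity is 0.
Geometric series: (1 - w^70)/(1 - w) = (1-1)/(1-w) = 0 since w^70 = 1, w ≠ 1.
Alternatively: coefficient of z^69 in z^70 - 1 is 0.

0


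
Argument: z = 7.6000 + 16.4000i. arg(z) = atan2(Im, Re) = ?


Re = 7.6, Im = 16.4
arg = atan2(16.4, 7.6) = 65.1363 degrees

arg(z) = 65.1363 degrees


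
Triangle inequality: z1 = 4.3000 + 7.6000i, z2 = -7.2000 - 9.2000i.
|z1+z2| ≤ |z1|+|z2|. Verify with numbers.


|z1| = sqrt(4.3^2 + 7.6^2) = sqrt(76.25) = 8.7321
|z2| = sqrt((-7.2)^2 + (-9.2)^2) = sqrt(136.48) = 11.6825
z1+z2 = -2.9000 - 1.6000i
|z1+z2| = sqrt(10.97) = 3.3121
|z1|+|z2| = 8.7321 + 11.6825 = 20.4146

|z1+z2| = 3.3121 ≤ |z1|+|z2| = 20.4146 (verified)


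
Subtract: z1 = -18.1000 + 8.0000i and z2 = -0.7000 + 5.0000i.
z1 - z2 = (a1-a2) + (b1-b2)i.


Real: -18.1 + 0.7 = -17.4
Imag: 8 - 5 = 3

-17.4000 + 3.0000i


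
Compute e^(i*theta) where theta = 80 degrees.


cos(80°) = 0.1736
sin(80°) = 0.9848

e^(i*80°) = 0.1736 + 0.9848i


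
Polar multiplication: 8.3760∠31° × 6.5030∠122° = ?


r = 8.3760 * 6.5030 = 54.4691
theta = 31° + 122° = 153° = 153° (mod 360)

54.4691 cis(153°)


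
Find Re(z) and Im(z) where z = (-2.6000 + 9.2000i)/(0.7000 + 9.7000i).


Multiply by conjugate: (-2.6000 + 9.2000i)(0.7000 - 9.7000i) / (0.7^2 + 9.7^2)
Numerator real = -2.6*0.7 + 9.2*9.7 = 87.42
Numerator imag = 9.2*0.7 - (-2.6)*9.7 = 31.66
Denominator = 94.58
Re(z) = 87.42/94.58 = 0.9243
Im(z) = 31.66/94.58 = 0.3347

Re(z) = 0.9243, Im(z) = 0.3347


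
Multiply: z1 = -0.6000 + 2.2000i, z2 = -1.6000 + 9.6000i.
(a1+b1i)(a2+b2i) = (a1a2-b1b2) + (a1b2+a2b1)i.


Real = -0.6*(-1.6) - 2.2*9.6 = 0.96 - 21.12 = -20.16
Imag = -0.6*9.6 - (1.6)*2.2 = -5.76 - (3.52) = -9.28

-20.1600 - 9.2800i


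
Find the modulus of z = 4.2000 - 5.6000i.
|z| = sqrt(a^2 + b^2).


|z| = sqrt(4.2^2 + (-5.6)^2) = sqrt(17.64 + 31.36) = sqrt(49) = 7.0000

|z| = 7.0000


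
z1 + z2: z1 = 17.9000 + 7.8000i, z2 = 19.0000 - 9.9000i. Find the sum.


Real: 17.9 + 19 = 36.9
Imag: 7.8 - 9.9 = -2.1

36.9000 - 2.1000i


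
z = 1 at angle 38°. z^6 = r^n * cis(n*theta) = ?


r^6 = 1^6 = 1
n*theta = 6*38° = 228° = 228° (mod 360)
a = 1*cos(228°) = -0.6691
b = 1*sin(228°) = -0.7431

1 cis(228°) = -0.6691 - 0.7431i


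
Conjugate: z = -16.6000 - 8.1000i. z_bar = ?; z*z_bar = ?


z_bar = -16.6000 + 8.1000i
z*z_bar = (-16.6)^2 + (-8.1)^2 = 275.56 + 65.61 = 341.17

z_bar = -16.6000 + 8.1000i, z*z_bar = 341.17


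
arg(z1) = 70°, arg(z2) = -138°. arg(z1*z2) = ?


arg(z1*z2) = 70° - 138° = -68°
Normalized to (-180°, 180°]: -68°

-68°


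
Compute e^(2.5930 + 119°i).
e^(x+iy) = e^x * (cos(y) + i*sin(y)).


e^2.5930 = 13.3698
cos(119°) = -0.48481
sin(119°) = 0.87462
Real = 13.3698*(-0.48481) = -6.4818
Imag = 13.3698*0.87462 = 11.6935

-6.4818 + 11.6935i


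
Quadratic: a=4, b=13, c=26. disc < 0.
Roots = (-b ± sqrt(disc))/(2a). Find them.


disc = 13^2 - 4*4*26 = 169 - 416 = -247
sqrt(|disc|) = sqrt(247) = 15.7162
Real part = -13/(2*4) = -1.6250
Imag part = 15.7162/(2*4) = 1.9645

-1.6250 ± 1.9645i


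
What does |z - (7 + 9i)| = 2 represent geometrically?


|z - z0| = r is a circle with center z0 and radius r.
Center = (7, 9), radius = 2

Circle with center (7, 9) and radius 2


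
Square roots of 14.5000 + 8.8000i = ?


|z| = sqrt(210.25+77.44) = 16.9614
sqrt((|z|+a)/2) = sqrt((16.9614+14.5)/2) = sqrt(15.7307) = 3.9662
sqrt((|z|-a)/2) = sqrt((16.9614-14.5)/2) = sqrt(1.2307) = 1.1094

±(3.9662 + 1.1094i) i.e. 3.9662 + 1.1094i and -3.9662 - 1.1094i


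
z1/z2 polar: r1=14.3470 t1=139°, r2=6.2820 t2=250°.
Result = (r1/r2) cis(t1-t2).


r = 14.3470 / 6.2820 = 2.2838
theta = 139° - 250° = -111° = 249° (mod 360)

2.2838 cis(249°)


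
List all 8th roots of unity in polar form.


The 8th roots of unity are cis(360k/8°) for k=0..7
Angle step = 360/8 = 45°
Primitive root: cis(45°)
Primitive root = 0.7071 + 0.7071i

8 roots at angles: 0°, 45°, 90°, 135°, 180°, 225°, 270°, 315°


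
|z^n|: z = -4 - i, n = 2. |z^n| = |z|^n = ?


|z| = sqrt(16+1) = sqrt(17) = 4.1231
|z^2| = |z|^2 = (sqrt(17))^2 = 17

|z^2| = 17


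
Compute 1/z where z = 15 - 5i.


|z|^2 = 225+25 = 250
1/z = (15 + 5i)/250

1/z = 0.0600 + 0.0200i


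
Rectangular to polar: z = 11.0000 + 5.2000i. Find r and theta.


r = sqrt(121+27.04) = sqrt(148.04) = 12.1672
theta = atan2(5.2, 11) = 25.3014 degrees

r = 12.1672, theta = 25.3014 degrees


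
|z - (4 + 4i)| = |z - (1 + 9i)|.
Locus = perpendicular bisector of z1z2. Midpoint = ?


Equal distances means the locus is the perpendicular bisector of z1 and z2.
Midpoint = ((4+1)/2, (4+9)/2) = (2.5000, 6.5000)

Perpendicular bisector through (2.5000, 6.5000)


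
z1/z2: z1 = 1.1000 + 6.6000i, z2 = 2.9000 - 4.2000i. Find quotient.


Conjugate of z2 = 2.9000 + 4.2000i
Numerator: (1.1000 + 6.6000i)(2.9000 + 4.2000i) = -24.5300 + 23.7600i
Denominator: 2.9^2 + (-4.2)^2 = 26.05
Result = (-24.5300 + 23.7600i)/26.05

-0.9417 + 0.9121i


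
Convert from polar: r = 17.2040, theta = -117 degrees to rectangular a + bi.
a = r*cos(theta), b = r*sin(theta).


a = 17.2040*cos(-117°) = 17.2040*(-0.4539905) = -7.8105
b = 17.2040*sin(-117°) = 17.2040*(-0.89101) = -15.3289

-7.8105 - 15.3289i


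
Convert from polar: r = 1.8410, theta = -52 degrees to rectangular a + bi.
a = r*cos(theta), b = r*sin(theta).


a = 1.8410*cos(-52°) = 1.8410*0.61566 = 1.1334
b = 1.8410*sin(-52°) = 1.8410*(-0.788) = -1.4507

1.1334 - 1.4507i


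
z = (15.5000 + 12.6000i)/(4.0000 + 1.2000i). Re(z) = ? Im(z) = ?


Multiply by conjugate: (15.5000 + 12.6000i)(4.0000 - 1.2000i) / (4^2 + 1.2^2)
Numerator real = 15.5*4 + 12.6*1.2 = 77.12
Numerator imag = 12.6*4 - 15.5*1.2 = 31.8
Denominator = 17.44
Re(z) = 77.12/17.44 = 4.4220
Im(z) = 31.8/17.44 = 1.8234

Re(z) = 4.4220, Im(z) = 1.8234


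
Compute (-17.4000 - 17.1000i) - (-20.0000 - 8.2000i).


Real: -17.4 + 20 = 2.6
Imag: -17.1 + 8.2 = -8.9

2.6000 - 8.9000i


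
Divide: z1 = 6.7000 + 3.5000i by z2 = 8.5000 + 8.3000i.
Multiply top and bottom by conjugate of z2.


Conjugate of z2 = 8.5000 - 8.3000i
Numerator: (6.7000 + 3.5000i)(8.5000 - 8.3000i) = 86.0000 - 25.8600i
Denominator: 8.5^2 + 8.3^2 = 141.14
Result = (86.0000 - 25.8600i)/141.14

0.6093 - 0.1832i


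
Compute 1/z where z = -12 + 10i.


|z|^2 = 144+100 = 244
1/z = (-12 - 10i)/244

1/z = -0.0492 - 0.0410i


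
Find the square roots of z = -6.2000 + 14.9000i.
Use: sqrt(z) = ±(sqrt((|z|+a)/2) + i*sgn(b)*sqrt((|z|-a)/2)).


|z| = sqrt(38.44+222.01) = 16.1385
sqrt((|z|+a)/2) = sqrt((16.1385+(-6.2))/2) = sqrt(4.9692) = 2.2292
sqrt((|z|-a)/2) = sqrt((16.1385-(-6.2))/2) = sqrt(11.1692) = 3.3420

±(2.2292 + 3.3420i) i.e. 2.2292 + 3.3420i and -2.2292 - 3.3420i


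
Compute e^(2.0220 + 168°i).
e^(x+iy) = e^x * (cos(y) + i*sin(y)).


e^2.0220 = 7.5534
cos(168°) = -0.97815
sin(168°) = 0.2079
Real = 7.5534*(-0.97815) = -7.3884
Imag = 7.5534*0.2079 = 1.5704

-7.3884 + 1.5704i


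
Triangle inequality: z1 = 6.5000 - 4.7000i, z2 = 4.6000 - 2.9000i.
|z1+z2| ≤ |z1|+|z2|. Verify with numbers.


|z1| = sqrt(6.5^2 + (-4.7)^2) = sqrt(64.34) = 8.0212
|z2| = sqrt(4.6^2 + (-2.9)^2) = sqrt(29.57) = 5.4378
z1+z2 = 11.1000 - 7.6000i
|z1+z2| = sqrt(180.97) = 13.4525
|z1|+|z2| = 8.0212 + 5.4378 = 13.4590

|z1+z2| = 13.4525 ≤ |z1|+|z2| = 13.4590 (verified)


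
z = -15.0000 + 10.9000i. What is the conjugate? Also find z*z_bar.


z_bar = -15.0000 - 10.9000i
z*z_bar = (-15)^2 + 10.9^2 = 225 + 118.81 = 343.81

z_bar = -15.0000 - 10.9000i, z*z_bar = 343.81


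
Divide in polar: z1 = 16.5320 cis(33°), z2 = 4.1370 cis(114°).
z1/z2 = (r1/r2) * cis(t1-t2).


r = 16.5320 / 4.1370 = 3.9961
theta = 33° - 114° = -81° = 279° (mod 360)

3.9961 cis(279°)


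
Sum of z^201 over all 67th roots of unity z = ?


The roots are w_k = w^k with w = e^(2*pi*i/67), and (w^k)^201 = (w^201)^k.
So S = 1 + u + u^2 + ... + u^(66) with u = w^201.
201 = 3*67 + 0, so 201 is a multiple of 67 and u = (w^67)^3 = 1.
Every one of the 67 terms equals 1: S = 67

S = 67


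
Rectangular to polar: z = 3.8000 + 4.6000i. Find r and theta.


r = sqrt(14.44+21.16) = sqrt(35.6) = 5.9666
theta = atan2(4.6, 3.8) = 50.4403 degrees

r = 5.9666, theta = 50.4403 degrees


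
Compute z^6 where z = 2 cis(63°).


r^6 = 2^6 = 64
n*theta = 6*63° = 378° = 18° (mod 360)
a = 64*cos(18°) = 60.8676
b = 64*sin(18°) = 19.7771

64 cis(18°) = 60.8676 + 19.7771i


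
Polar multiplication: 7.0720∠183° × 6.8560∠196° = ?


r = 7.0720 * 6.8560 = 48.4856
theta = 183° + 196° = 379° = 19° (mod 360)

48.4856 cis(19°)


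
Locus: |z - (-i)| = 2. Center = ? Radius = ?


|z - z0| = r is a circle with center z0 and radius r.
Center = (0, -1), radius = 2

Circle with center (0, -1) and radius 2


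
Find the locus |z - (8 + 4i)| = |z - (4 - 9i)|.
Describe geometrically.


Equal distances means the locus is the perpendicular bisector of z1 and z2.
Midpoint = ((8+4)/2, (4+(-9))/2) = (6.0000, -2.5000)

Perpendicular bisector through (6.0000, -2.5000)


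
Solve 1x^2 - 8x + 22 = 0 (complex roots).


disc = (-8)^2 - 4*1*22 = 64 - 88 = -24
sqrt(|disc|) = sqrt(24) = 4.8990
Real part = 8/(2*1) = 4.0000
Imag part = 4.8990/(2*1) = 2.4495

4.0000 ± 2.4495i


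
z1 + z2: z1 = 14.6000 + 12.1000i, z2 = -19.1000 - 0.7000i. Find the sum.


Real: 14.6 - 19.1 = -4.5
Imag: 12.1 - 0.7 = 11.4

-4.5000 + 11.4000i


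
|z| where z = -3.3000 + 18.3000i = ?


|z| = sqrt((-3.3)^2 + 18.3^2) = sqrt(10.89 + 334.89) = sqrt(345.78) = 18.5952

|z| = 18.5952


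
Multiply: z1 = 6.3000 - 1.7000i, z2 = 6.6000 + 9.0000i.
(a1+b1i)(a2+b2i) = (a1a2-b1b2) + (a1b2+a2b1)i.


Real = 6.3*6.6 - (-1.7)*9 = 41.58 - (-15.3) = 56.88
Imag = 6.3*9 + 6.6*(-1.7) = 56.7 - (11.22) = 45.48

56.8800 + 45.4800i


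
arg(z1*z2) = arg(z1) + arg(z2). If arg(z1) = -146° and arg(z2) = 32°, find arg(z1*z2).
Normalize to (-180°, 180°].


arg(z1*z2) = -146° + 32° = -114°
Normalized to (-180°, 180°]: -114°

-114°


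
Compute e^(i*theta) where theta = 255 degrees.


cos(255°) = -0.2588
sin(255°) = -0.9659

e^(i*255°) = -0.2588 - 0.9659i


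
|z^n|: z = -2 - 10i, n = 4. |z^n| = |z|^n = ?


|z| = sqrt(4+100) = sqrt(104) = 10.1980
|z^4| = |z|^4 = (sqrt(104))^4 = 104^2 = 10816

|z^4| = 10816


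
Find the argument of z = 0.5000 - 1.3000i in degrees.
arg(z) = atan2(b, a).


Re = 0.5, Im = -1.3
arg = atan2(-1.3, 0.5) = -68.9625 degrees

arg(z) = -68.9625 degrees


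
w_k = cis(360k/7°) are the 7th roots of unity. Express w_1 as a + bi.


Angle = 360*1/7 = 51.4286°
a = cos(51.4286°) = 0.6235
b = sin(51.4286°) = 0.7818

0.6235 + 0.7818i


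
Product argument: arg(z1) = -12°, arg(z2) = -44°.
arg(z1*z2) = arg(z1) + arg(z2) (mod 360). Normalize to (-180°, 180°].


arg(z1*z2) = -12° - 44° = -56°
Normalized to (-180°, 180°]: -56°

-56°


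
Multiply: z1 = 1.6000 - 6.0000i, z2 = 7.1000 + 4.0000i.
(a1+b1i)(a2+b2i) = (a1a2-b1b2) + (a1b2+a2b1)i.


Real = 1.6*7.1 - (-6)*4 = 11.36 - (-24) = 35.36
Imag = 1.6*4 + 7.1*(-6) = 6.4 - (42.6) = -36.2

35.3600 - 36.2000i
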